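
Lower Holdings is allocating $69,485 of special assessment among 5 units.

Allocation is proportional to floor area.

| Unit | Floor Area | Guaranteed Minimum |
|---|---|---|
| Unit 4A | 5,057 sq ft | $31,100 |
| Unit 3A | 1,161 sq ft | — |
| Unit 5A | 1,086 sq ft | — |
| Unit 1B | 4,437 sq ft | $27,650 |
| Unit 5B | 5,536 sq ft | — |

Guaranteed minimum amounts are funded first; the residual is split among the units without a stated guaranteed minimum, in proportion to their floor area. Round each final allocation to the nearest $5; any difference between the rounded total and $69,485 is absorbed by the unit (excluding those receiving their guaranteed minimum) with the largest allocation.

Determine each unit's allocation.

Unit 4A: $31,100 · Unit 3A: $1,600 · Unit 5A: $1,500 · Unit 1B: $27,650 · Unit 5B: $7,635

Guaranteed amounts: Unit 4A $31,100; Unit 1B $27,650. Balance $10,735.
Balance split over remaining floor area 7,783: Unit 3A 1,601.35 → $1,600; Unit 5A 1,497.91 → $1,500; Unit 5B 7,635.74 → $7,635.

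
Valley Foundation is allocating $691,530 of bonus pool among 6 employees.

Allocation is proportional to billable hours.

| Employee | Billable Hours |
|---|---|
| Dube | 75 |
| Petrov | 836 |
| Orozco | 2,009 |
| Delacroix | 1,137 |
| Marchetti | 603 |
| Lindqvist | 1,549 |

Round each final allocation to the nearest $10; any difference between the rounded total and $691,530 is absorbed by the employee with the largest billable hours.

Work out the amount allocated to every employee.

Sum of billable hours: 6,209.
Unrounded shares: Dube 75/6,209 × $691,530 = 8,353.16; Petrov 836/6,209 × $691,530 = 93,109.85; Orozco 2,009/6,209 × $691,530 = 223,753.22; Delacroix 1,137/6,209 × $691,530 = 126,633.86; Marchetti 603/6,209 × $691,530 = 67,159.38; Lindqvist 1,549/6,209 × $691,530 = 172,520.53.
At nearest $10: Dube $8,350; Petrov $93,110; Orozco $223,750; Delacroix $126,630; Marchetti $67,160; Lindqvist $172,520. Sum = $691,520.
Difference $691,530 − $691,520 = +$10 applied to largest billable hours (Orozco): Orozco becomes $223,760.

Dube: $8,350 | Petrov: $93,110 | Orozco: $223,760 | Delacroix: $126,630 | Marchetti: $67,160 | Lindqvist: $172,520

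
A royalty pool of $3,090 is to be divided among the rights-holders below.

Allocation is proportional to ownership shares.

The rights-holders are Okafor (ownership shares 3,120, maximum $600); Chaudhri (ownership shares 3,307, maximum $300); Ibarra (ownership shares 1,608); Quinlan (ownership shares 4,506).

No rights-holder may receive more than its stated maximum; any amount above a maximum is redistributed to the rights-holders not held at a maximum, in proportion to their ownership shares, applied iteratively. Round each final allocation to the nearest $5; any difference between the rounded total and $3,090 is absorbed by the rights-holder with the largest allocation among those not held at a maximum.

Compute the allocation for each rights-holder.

Okafor: $600 | Chaudhri: $300 | Ibarra: $575 | Quinlan: $1,615

Total ownership shares = 12,541.
Pro-rata shares before constraints: Okafor 768.74; Chaudhri 814.82; Ibarra 396.20; Quinlan 1,110.24.
Held at cap: Okafor ($600), Chaudhri ($300); balance $2,190 reallocated over remaining ownership shares 6,114.
Redistributed shares: Ibarra 575.98 → $575; Quinlan 1,614.02 → $1,615.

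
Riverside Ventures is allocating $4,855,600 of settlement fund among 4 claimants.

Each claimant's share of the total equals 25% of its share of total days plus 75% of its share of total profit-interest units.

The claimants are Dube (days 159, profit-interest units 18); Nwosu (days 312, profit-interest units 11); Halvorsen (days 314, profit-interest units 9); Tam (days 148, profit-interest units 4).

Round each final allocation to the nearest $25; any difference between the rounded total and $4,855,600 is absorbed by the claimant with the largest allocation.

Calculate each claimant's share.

Dube: $1,767,600; Nwosu: $1,359,725; Halvorsen: $1,188,900; Tam: $539,375

Totals — days 933, profit-interest units 42.
Blended shares (25% days + 75% profit-interest units): Dube 0.3640; Nwosu 0.2800; Halvorsen 0.2449; Tam 0.1111.
Pro-rata amounts: Dube 1,767,598.99; Nwosu 1,359,712.98; Halvorsen 1,188,900.83; Tam 539,387.20.
At nearest $25: Dube $1,767,600; Nwosu $1,359,725; Halvorsen $1,188,900; Tam $539,375. Sum = $4,855,600.
No rounding difference to absorb.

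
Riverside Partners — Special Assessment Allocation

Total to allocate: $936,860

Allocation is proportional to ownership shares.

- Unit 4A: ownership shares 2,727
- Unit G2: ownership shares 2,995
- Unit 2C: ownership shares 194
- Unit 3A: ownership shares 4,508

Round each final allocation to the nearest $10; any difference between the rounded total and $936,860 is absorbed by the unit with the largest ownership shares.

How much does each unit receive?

Unit 4A: $245,090; Unit G2: $269,180; Unit 2C: $17,440; Unit 3A: $405,150

Ownership shares total: 10,424.
Unrounded shares: Unit 4A 2,727/10,424 × $936,860 = 245,089.91; Unit G2 2,995/10,424 × $936,860 = 269,176.49; Unit 2C 194/10,424 × $936,860 = 17,435.81; Unit 3A 4,508/10,424 × $936,860 = 405,157.80.
At nearest $10: Unit 4A $245,090; Unit G2 $269,180; Unit 2C $17,440; Unit 3A $405,160. Sum = $936,870.
Difference $936,860 − $936,870 = −$10 applied to largest ownership shares (Unit 3A): Unit 3A becomes $405,150.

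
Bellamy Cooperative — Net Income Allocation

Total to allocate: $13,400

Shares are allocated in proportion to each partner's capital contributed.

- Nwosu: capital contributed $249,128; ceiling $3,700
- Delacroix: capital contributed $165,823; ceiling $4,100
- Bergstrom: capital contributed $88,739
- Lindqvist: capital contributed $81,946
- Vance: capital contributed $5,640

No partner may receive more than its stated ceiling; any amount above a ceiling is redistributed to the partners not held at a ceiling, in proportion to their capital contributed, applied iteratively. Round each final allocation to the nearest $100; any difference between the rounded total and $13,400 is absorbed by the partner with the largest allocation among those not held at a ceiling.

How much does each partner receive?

Sum of capital contributed: 591,276.
Proportional shares (ignoring caps): Nwosu 5,645.95; Delacroix 3,758.02; Bergstrom 2,011.08; Lindqvist 1,857.13; Vance 127.82.
Capped: Nwosu ($3,700); residual $9,700 reallocated over remaining capital contributed 342,148.
Capped: Delacroix ($4,100); residual $5,600 reallocated over remaining capital contributed 176,325.
Remaining shares: Bergstrom 2,818.31 → $2,800; Lindqvist 2,602.57 → $2,600; Vance 179.12 → $200.

Nwosu: $3,700 · Delacroix: $4,100 · Bergstrom: $2,800 · Lindqvist: $2,600 · Vance: $200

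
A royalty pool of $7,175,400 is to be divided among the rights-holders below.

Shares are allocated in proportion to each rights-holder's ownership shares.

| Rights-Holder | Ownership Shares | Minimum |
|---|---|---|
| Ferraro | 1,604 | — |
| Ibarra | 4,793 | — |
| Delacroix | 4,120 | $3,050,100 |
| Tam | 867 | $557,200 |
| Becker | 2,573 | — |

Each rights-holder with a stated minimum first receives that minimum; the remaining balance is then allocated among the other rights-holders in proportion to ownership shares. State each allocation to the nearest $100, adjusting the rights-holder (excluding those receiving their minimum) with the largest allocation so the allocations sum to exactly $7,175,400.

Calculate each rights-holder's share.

Guaranteed amounts: Delacroix $3,050,100; Tam $557,200. Remaining pool $3,568,100.
Remaining pool split over remaining ownership shares 8,970: Ferraro 638,041.52 → $638,000; Ibarra 1,906,566.70 → $1,906,600; Becker 1,023,491.78 → $1,023,500.

Ferraro: $638,000 | Ibarra: $1,906,600 | Delacroix: $3,050,100 | Tam: $557,200 | Becker: $1,023,500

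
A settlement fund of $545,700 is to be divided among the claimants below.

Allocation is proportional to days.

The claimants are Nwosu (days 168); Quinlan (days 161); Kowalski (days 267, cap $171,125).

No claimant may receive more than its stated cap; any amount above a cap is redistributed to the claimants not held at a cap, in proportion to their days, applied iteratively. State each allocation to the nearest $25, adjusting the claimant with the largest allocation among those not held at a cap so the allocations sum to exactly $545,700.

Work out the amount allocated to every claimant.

Nwosu: $191,275 · Quinlan: $183,300 · Kowalski: $171,125

Days total: 596.
Pro-rata shares before constraints: Nwosu 153,821.48; Quinlan 147,412.25; Kowalski 244,466.28.
Capped: Kowalski ($171,125); balance $374,575 reallocated over remaining days 329.
Remaining shares: Nwosu 191,272.34 → $191,275; Quinlan 183,302.66 → $183,300.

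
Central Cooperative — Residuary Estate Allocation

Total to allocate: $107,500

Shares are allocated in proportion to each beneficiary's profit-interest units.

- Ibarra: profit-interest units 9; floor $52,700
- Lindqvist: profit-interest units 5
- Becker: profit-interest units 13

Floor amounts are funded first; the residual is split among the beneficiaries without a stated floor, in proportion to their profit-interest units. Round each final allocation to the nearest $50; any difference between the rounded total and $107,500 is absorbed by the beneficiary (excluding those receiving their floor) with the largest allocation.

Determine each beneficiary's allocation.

Fund the minimums — Ibarra $52,700. Balance $54,800.
Balance split over remaining profit-interest units 18: Lindqvist 15,222.22 → $15,200; Becker 39,577.78 → $39,600.

Ibarra: $52,700 | Lindqvist: $15,200 | Becker: $39,600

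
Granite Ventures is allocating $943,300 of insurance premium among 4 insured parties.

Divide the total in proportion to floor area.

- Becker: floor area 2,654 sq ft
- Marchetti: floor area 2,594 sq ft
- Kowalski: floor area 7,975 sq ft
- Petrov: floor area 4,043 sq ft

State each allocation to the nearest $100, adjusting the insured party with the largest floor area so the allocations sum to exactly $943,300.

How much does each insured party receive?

Becker: $145,000 · Marchetti: $141,700 · Kowalski: $435,700 · Petrov: $220,900

Floor area total: 2,654 + 2,594 + 7,975 + 4,043 = 17,266.
Raw shares: Becker 144,997.00; Marchetti 141,719.00; Kowalski 435,701.23; Petrov 220,882.77.
At nearest $100: Becker $145,000; Marchetti $141,700; Kowalski $435,700; Petrov $220,900. Sum = $943,300.
No rounding difference to absorb.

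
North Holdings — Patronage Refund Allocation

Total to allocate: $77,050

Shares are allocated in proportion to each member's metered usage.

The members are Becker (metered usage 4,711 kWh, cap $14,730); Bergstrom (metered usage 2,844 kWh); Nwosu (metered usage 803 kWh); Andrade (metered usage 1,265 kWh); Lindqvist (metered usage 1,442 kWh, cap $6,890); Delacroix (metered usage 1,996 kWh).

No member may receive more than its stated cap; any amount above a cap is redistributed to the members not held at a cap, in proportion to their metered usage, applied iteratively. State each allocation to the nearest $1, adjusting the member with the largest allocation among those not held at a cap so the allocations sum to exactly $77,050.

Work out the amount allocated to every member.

Becker: $14,730 · Bergstrom: $22,821 · Nwosu: $6,443 · Andrade: $10,150 · Lindqvist: $6,890 · Delacroix: $16,016

Metered usage total: 13,061.
Unconstrained shares: Becker 27,791.33; Bergstrom 16,777.44; Nwosu 4,737.09; Andrade 7,462.54; Lindqvist 8,506.71; Delacroix 11,774.89.
Capped: Becker ($14,730), Lindqvist ($6,890); balance $55,430 reallocated over remaining metered usage 6,908.
Shares after redistribution: Bergstrom 22,820.34 → $22,820; Nwosu 6,443.30 → $6,443; Andrade 10,150.40 → $10,150; Delacroix 16,015.96 → $16,016.
Rounding difference +$1 applied to Bergstrom → $22,821.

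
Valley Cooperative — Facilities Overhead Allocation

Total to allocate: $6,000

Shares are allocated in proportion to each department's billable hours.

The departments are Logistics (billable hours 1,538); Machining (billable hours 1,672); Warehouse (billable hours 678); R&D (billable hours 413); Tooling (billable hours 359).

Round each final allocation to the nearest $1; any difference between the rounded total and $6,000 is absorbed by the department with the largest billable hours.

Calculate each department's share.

Logistics: $1,980; Machining: $2,153; Warehouse: $873; R&D: $532; Tooling: $462

Sum of billable hours: 1,538 + 1,672 + 678 + 413 + 359 = 4,660.
Raw shares: Logistics 1,980.26; Machining 2,152.79; Warehouse 872.96; R&D 531.76; Tooling 462.23.
At nearest $1: Logistics $1,980; Machining $2,153; Warehouse $873; R&D $532; Tooling $462. Sum = $6,000.
Sum already equals the total — no adjustment.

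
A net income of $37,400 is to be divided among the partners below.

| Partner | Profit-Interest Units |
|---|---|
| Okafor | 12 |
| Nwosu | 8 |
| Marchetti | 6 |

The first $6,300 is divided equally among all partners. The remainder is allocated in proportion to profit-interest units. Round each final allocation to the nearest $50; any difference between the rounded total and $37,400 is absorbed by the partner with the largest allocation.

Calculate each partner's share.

Okafor: $16,450 · Nwosu: $11,650 · Marchetti: $9,300

$6,300 shared equally gives $2,100 per partner.
Remainder $31,100 by profit-interest units (total 26): Okafor 14,353.85 → $14,350; Nwosu 9,569.23 → $9,550; Marchetti 7,176.92 → $7,200.
Totals: Okafor $2,100 + $14,350 = $16,450; Nwosu $2,100 + $9,550 = $11,650; Marchetti $2,100 + $7,200 = $9,300.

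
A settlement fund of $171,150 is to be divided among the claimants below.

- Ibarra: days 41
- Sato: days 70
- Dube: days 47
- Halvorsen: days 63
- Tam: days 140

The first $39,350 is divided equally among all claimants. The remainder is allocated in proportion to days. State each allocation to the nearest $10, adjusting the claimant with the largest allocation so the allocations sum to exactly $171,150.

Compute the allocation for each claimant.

Equal tier: $39,350 ÷ 5 = $7,870 apiece.
Remainder $131,800 by days (total 361): Ibarra 14,968.98 → $14,970; Sato 25,556.79 → $25,560; Dube 17,159.56 → $17,160; Halvorsen 23,001.11 → $23,000; Tam 51,113.57 → $51,110.
Totals: Ibarra $7,870 + $14,970 = $22,840; Sato $7,870 + $25,560 = $33,430; Dube $7,870 + $17,160 = $25,030; Halvorsen $7,870 + $23,000 = $30,870; Tam $7,870 + $51,110 = $58,980.

Ibarra: $22,840; Sato: $33,430; Dube: $25,030; Halvorsen: $30,870; Tam: $58,980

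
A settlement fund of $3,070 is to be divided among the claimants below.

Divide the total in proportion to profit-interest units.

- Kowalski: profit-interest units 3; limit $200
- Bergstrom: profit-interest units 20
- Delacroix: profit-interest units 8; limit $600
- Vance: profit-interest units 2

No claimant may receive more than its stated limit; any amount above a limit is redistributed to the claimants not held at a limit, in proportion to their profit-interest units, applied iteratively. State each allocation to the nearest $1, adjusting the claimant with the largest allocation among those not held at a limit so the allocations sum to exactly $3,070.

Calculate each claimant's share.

Kowalski: $200; Bergstrom: $2,064; Delacroix: $600; Vance: $206

Profit-interest units total: 33.
Proportional shares (ignoring caps): Kowalski 279.09; Bergstrom 1,860.61; Delacroix 744.24; Vance 186.06.
Held at cap: Kowalski ($200), Delacroix ($600); residual $2,270 reallocated over remaining profit-interest units 22.
Shares after redistribution: Bergstrom 2,063.64 → $2,064; Vance 206.36 → $206.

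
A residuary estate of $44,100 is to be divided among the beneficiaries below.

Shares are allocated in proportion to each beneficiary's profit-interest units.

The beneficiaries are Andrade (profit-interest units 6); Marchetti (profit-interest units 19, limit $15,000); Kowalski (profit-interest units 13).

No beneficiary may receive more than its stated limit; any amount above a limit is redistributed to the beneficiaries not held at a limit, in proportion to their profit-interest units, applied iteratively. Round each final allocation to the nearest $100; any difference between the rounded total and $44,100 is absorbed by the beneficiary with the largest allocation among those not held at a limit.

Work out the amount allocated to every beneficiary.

Sum of profit-interest units: 38.
Unconstrained shares: Andrade 6,963.16; Marchetti 22,050.00; Kowalski 15,086.84.
Capped: Marchetti ($15,000); remaining pool $29,100 reallocated over remaining profit-interest units 19.
Redistributed shares: Andrade 9,189.47 → $9,200; Kowalski 19,910.53 → $19,900.

Andrade: $9,200; Marchetti: $15,000; Kowalski: $19,900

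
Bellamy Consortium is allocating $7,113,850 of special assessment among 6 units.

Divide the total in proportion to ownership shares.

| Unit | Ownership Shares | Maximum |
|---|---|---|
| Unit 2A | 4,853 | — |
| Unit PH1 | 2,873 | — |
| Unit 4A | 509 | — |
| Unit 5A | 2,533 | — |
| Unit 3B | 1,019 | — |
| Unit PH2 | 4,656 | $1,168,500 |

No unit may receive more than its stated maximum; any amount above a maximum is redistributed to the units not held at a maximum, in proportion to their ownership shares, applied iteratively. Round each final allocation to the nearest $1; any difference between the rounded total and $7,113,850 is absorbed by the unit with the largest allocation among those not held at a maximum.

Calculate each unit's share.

Ownership shares total: 16,443.
Proportional shares (ignoring caps): Unit 2A 2,099,587.30; Unit PH1 1,242,966.07; Unit 4A 220,212.23; Unit 5A 1,095,869.49; Unit 3B 440,857.09; Unit PH2 2,014,357.82.
Capped: Unit PH2 ($1,168,500); remaining pool $5,945,350 reallocated over remaining ownership shares 11,787.
Shares after redistribution: Unit 2A 2,447,847.93 → $2,447,848; Unit PH1 1,449,138.08 → $1,449,138; Unit 4A 256,739.05 → $256,739; Unit 5A 1,277,642.45 → $1,277,642; Unit 3B 513,982.49 → $513,982.
Rounding difference +$1 applied to Unit 2A → $2,447,849.

Unit 2A: $2,447,849 · Unit PH1: $1,449,138 · Unit 4A: $256,739 · Unit 5A: $1,277,642 · Unit 3B: $513,982 · Unit PH2: $1,168,500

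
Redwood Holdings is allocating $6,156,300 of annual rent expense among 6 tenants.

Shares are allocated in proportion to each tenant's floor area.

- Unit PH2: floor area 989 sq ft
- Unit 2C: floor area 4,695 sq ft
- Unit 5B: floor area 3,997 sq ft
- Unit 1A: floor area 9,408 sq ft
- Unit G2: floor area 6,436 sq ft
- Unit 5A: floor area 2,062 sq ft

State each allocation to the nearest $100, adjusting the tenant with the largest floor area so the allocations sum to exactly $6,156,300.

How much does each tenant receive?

Unit PH2: $220,700 · Unit 2C: $1,047,700 · Unit 5B: $892,000 · Unit 1A: $2,099,400 · Unit G2: $1,436,300 · Unit 5A: $460,200

Total floor area = 27,587.
Proportional shares: Unit PH2 989/27,587 × $6,156,300 = 220,704.71; Unit 2C 4,695/27,587 × $6,156,300 = 1,047,733.66; Unit 5B 3,997/27,587 × $6,156,300 = 891,968.36; Unit 1A 9,408/27,587 × $6,156,300 = 2,099,484.19; Unit G2 6,436/27,587 × $6,156,300 = 1,436,254.28; Unit 5A 2,062/27,587 × $6,156,300 = 460,154.80.
At nearest $100: Unit PH2 $220,700; Unit 2C $1,047,700; Unit 5B $892,000; Unit 1A $2,099,500; Unit G2 $1,436,300; Unit 5A $460,200. Sum = $6,156,400.
Difference $6,156,300 − $6,156,400 = −$100 applied to largest floor area (Unit 1A): Unit 1A becomes $2,099,400.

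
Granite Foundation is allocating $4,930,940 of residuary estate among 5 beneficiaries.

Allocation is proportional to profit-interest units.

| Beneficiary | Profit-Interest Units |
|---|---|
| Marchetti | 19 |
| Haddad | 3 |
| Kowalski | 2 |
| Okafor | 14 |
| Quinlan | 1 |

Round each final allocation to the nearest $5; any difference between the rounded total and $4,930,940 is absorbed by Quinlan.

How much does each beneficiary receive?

Marchetti: $2,402,255 · Haddad: $379,305 · Kowalski: $252,870 · Okafor: $1,770,080 · Quinlan: $126,430

Sum of profit-interest units: 39.
Pro-rata amounts: Marchetti 19/39 × $4,930,940 = 2,402,252.82; Haddad 3/39 × $4,930,940 = 379,303.08; Kowalski 2/39 × $4,930,940 = 252,868.72; Okafor 14/39 × $4,930,940 = 1,770,081.03; Quinlan 1/39 × $4,930,940 = 126,434.36.
At nearest $5: Marchetti $2,402,255; Haddad $379,305; Kowalski $252,870; Okafor $1,770,080; Quinlan $126,435. Sum = $4,930,945.
Difference $4,930,940 − $4,930,945 = −$5 applied to Quinlan: Quinlan becomes $126,430.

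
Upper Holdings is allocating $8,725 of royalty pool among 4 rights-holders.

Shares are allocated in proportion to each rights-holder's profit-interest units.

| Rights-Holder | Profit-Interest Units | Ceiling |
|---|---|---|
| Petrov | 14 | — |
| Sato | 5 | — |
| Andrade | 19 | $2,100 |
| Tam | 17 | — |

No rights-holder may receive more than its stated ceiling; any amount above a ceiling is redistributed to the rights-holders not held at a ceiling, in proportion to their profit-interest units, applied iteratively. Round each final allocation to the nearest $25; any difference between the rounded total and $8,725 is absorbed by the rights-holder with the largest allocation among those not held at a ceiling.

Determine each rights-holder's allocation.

Petrov: $2,575 | Sato: $925 | Andrade: $2,100 | Tam: $3,125

Sum of profit-interest units: 55.
Pro-rata shares before constraints: Petrov 2,220.91; Sato 793.18; Andrade 3,014.09; Tam 2,696.82.
Held at cap: Andrade ($2,100); balance $6,625 reallocated over remaining profit-interest units 36.
Shares after redistribution: Petrov 2,576.39 → $2,575; Sato 920.14 → $925; Tam 3,128.47 → $3,125.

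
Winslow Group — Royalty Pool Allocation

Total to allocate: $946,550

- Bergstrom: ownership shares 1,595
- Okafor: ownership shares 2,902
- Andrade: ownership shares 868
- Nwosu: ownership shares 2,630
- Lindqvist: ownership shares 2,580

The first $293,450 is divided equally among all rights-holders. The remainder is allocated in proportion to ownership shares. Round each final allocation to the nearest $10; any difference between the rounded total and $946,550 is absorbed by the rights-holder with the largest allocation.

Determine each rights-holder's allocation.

Bergstrom: $157,200 · Okafor: $237,900 · Andrade: $112,300 · Nwosu: $221,120 · Lindqvist: $218,030

$293,450 shared equally gives $58,690 per rights-holder.
Remainder $653,100 by ownership shares (total 10,575): Bergstrom 98,505.39 → $98,510; Okafor 179,224.23 → $179,220; Andrade 53,606.70 → $53,610; Nwosu 162,425.82 → $162,430; Lindqvist 159,337.87 → $159,340.
Rounding difference −$10 on remainder applied to Okafor.
Totals: Bergstrom $58,690 + $98,510 = $157,200; Okafor $58,690 + $179,210 = $237,900; Andrade $58,690 + $53,610 = $112,300; Nwosu $58,690 + $162,430 = $221,120; Lindqvist $58,690 + $159,340 = $218,030.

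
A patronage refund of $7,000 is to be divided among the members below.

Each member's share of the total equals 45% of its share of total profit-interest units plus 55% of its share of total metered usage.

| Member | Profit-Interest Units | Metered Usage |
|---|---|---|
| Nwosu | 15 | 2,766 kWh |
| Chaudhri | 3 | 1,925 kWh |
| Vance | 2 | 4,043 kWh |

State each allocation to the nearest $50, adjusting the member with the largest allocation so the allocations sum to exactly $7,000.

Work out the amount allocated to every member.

Nwosu: $3,600 · Chaudhri: $1,300 · Vance: $2,100

Profit-interest units total 20; metered usage total 8,734.
Composite weights (45% profit-interest units + 55% metered usage): Nwosu 0.5117; Chaudhri 0.1887; Vance 0.2996.
Pro-rata amounts: Nwosu 3,581.77; Chaudhri 1,321.05; Vance 2,097.18.
After rounding ($50): Nwosu $3,600; Chaudhri $1,300; Vance $2,100. Sum = $7,000.
No rounding difference to absorb.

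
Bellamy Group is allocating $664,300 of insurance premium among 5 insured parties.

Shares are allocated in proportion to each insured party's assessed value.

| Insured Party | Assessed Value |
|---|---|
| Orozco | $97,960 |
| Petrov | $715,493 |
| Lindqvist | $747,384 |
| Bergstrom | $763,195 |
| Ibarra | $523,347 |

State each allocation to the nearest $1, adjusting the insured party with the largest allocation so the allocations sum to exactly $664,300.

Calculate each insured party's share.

Sum of assessed value: 2,847,379.
Raw shares: Orozco 97,960/2,847,379 × $664,300 = 22,854.29; Petrov 715,493/2,847,379 × $664,300 = 166,926.15; Lindqvist 747,384/2,847,379 × $664,300 = 174,366.39; Bergstrom 763,195/2,847,379 × $664,300 = 178,055.13; Ibarra 523,347/2,847,379 × $664,300 = 122,098.05.
At nearest $1: Orozco $22,854; Petrov $166,926; Lindqvist $174,366; Bergstrom $178,055; Ibarra $122,098. Sum = $664,299.
Difference $664,300 − $664,299 = +$1 applied to largest allocation (Bergstrom): Bergstrom becomes $178,056.

Orozco: $22,854 | Petrov: $166,926 | Lindqvist: $174,366 | Bergstrom: $178,056 | Ibarra: $122,098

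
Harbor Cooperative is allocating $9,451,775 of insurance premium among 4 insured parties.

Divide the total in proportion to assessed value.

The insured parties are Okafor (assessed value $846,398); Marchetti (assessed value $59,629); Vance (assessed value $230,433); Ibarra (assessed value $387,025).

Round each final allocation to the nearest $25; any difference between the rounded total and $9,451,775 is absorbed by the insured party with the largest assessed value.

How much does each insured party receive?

Okafor: $5,251,075 · Marchetti: $369,950 · Vance: $1,429,625 · Ibarra: $2,401,125

Sum of assessed value: 846,398 + 59,629 + 230,433 + 387,025 = 1,523,485.
Unrounded shares: Okafor 5,251,094.34; Marchetti 369,941.21; Vance 1,429,617.53; Ibarra 2,401,121.91.
Rounded to nearest $25: Okafor $5,251,100; Marchetti $369,950; Vance $1,429,625; Ibarra $2,401,125. Sum = $9,451,800.
Difference $9,451,775 − $9,451,800 = −$25 applied to largest assessed value (Okafor): Okafor becomes $5,251,075.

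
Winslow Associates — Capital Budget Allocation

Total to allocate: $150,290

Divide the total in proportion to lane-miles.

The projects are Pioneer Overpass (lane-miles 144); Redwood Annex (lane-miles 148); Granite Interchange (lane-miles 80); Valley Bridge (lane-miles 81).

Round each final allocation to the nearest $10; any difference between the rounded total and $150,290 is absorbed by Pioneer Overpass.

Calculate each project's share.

Sum of lane-miles: 453.
Proportional shares: Pioneer Overpass 144/453 × $150,290 = 47,774.30; Redwood Annex 148/453 × $150,290 = 49,101.37; Granite Interchange 80/453 × $150,290 = 26,541.28; Valley Bridge 81/453 × $150,290 = 26,873.05.
At nearest $10: Pioneer Overpass $47,770; Redwood Annex $49,100; Granite Interchange $26,540; Valley Bridge $26,870. Sum = $150,280.
Difference $150,290 − $150,280 = +$10 applied to Pioneer Overpass: Pioneer Overpass becomes $47,780.

Pioneer Overpass: $47,780 · Redwood Annex: $49,100 · Granite Interchange: $26,540 · Valley Bridge: $26,870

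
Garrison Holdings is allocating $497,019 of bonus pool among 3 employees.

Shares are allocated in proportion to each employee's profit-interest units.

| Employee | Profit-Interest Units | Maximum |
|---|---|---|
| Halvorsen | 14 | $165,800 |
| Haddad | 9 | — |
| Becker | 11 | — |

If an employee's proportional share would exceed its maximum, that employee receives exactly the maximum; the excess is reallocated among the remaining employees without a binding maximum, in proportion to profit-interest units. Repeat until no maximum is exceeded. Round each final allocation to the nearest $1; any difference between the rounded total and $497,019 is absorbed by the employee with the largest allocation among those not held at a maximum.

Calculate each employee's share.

Halvorsen: $165,800 | Haddad: $149,049 | Becker: $182,170

Total profit-interest units = 34.
Unconstrained shares: Halvorsen 204,654.88; Haddad 131,563.85; Becker 160,800.26.
Cap binds for Halvorsen ($165,800); balance $331,219 reallocated over remaining profit-interest units 20.
Shares after redistribution: Haddad 149,048.55 → $149,049; Becker 182,170.45 → $182,170.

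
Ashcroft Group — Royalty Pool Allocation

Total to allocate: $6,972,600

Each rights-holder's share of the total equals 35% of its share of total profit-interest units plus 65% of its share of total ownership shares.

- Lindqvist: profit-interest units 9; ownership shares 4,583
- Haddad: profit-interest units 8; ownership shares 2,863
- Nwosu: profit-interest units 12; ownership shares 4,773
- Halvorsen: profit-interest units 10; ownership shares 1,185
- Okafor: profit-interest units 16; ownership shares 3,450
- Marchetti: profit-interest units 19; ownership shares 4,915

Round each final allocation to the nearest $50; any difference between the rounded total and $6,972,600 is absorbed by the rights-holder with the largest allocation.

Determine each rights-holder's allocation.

Lindqvist: $1,250,950 | Haddad: $859,900 | Nwosu: $1,389,450 | Halvorsen: $576,500 | Okafor: $1,245,950 | Marchetti: $1,649,850

Profit-interest units total 74; ownership shares total 21,769.
Combined weights (35% profit-interest units + 65% ownership shares): Lindqvist 0.1794; Haddad 0.1233; Nwosu 0.1993; Halvorsen 0.0827; Okafor 0.1787; Marchetti 0.2366.
Pro-rata amounts: Lindqvist 1,250,962.84; Haddad 859,889.48; Nwosu 1,389,455.37; Halvorsen 576,495.83; Okafor 1,245,927.86; Marchetti 1,649,868.61.
After rounding ($50): Lindqvist $1,250,950; Haddad $859,900; Nwosu $1,389,450; Halvorsen $576,500; Okafor $1,245,950; Marchetti $1,649,850. Sum = $6,972,600.
Sum already equals the total — no adjustment.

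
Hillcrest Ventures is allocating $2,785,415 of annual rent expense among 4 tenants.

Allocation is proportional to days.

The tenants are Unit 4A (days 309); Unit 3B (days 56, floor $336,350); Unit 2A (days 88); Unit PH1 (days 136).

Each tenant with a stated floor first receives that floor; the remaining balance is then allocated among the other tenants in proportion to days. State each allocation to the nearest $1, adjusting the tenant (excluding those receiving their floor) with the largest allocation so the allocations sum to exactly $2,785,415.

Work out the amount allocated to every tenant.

Unit 4A: $1,419,815; Unit 3B: $336,350; Unit 2A: $404,348; Unit PH1: $624,902

Guaranteed amounts: Unit 3B $336,350. Residual $2,449,065.
Residual split over remaining days 533: Unit 4A 1,419,814.42 → $1,419,814; Unit 2A 404,348.44 → $404,348; Unit PH1 624,902.14 → $624,902.
Rounding difference +$1 applied to Unit 4A → $1,419,815.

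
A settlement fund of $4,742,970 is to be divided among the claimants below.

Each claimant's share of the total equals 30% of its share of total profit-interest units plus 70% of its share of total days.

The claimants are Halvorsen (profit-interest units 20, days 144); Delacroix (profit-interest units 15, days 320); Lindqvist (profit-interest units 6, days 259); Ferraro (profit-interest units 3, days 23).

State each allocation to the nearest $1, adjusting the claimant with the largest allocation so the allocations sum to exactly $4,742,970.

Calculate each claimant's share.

Totals — profit-interest units 44, days 746.
Combined weights (30% profit-interest units + 70% days): Halvorsen 0.2715; Delacroix 0.4025; Lindqvist 0.2839; Ferraro 0.0420.
Pro-rata amounts: Halvorsen 1,287,641.79; Delacroix 1,909,239.05; Lindqvist 1,346,712.17; Ferraro 199,376.98.
After rounding ($1): Halvorsen $1,287,642; Delacroix $1,909,239; Lindqvist $1,346,712; Ferraro $199,377. Sum = $4,742,970.
Rounded total matches; no reconciliation needed.

Halvorsen: $1,287,642; Delacroix: $1,909,239; Lindqvist: $1,346,712; Ferraro: $199,377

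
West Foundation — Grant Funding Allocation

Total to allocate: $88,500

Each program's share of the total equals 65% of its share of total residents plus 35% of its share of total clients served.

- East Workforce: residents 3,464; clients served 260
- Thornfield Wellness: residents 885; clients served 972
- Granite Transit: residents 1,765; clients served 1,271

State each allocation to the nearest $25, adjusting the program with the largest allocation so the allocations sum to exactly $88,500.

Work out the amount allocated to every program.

East Workforce: $35,825 · Thornfield Wellness: $20,350 · Granite Transit: $32,325

Totals — residents 6,114, clients served 2,503.
Combined weights (65% residents + 35% clients served): East Workforce 0.4046; Thornfield Wellness 0.2300; Granite Transit 0.3654.
Raw shares: East Workforce 35,809.39; Thornfield Wellness 20,355.38; Granite Transit 32,335.23.
After rounding ($25): East Workforce $35,800; Thornfield Wellness $20,350; Granite Transit $32,325. Sum = $88,475.
Difference $88,500 − $88,475 = +$25 applied to largest allocation (East Workforce): East Workforce becomes $35,825.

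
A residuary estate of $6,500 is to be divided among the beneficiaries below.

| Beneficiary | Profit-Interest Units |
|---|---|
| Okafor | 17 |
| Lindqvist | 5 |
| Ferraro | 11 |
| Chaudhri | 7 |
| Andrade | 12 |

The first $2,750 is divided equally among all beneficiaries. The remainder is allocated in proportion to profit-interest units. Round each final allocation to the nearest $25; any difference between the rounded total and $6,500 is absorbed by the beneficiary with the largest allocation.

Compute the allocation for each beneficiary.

Okafor: $1,775 · Lindqvist: $900 · Ferraro: $1,350 · Chaudhri: $1,050 · Andrade: $1,425

First tranche $2,750 split equally: $550 each.
Remainder $3,750 by profit-interest units (total 52): Okafor 1,225.96 → $1,225; Lindqvist 360.58 → $350; Ferraro 793.27 → $800; Chaudhri 504.81 → $500; Andrade 865.38 → $875.
Totals: Okafor $550 + $1,225 = $1,775; Lindqvist $550 + $350 = $900; Ferraro $550 + $800 = $1,350; Chaudhri $550 + $500 = $1,050; Andrade $550 + $875 = $1,425.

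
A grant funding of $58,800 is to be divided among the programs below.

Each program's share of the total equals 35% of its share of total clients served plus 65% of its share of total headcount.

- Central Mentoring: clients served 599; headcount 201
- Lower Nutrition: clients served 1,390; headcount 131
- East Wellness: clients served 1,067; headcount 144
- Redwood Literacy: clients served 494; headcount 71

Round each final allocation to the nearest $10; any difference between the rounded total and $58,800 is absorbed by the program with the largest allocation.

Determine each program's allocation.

Clients served total 3,550; headcount total 547.
Combined weights (35% clients served + 65% headcount): Central Mentoring 0.2979; Lower Nutrition 0.2927; East Wellness 0.2763; Redwood Literacy 0.1331.
Proportional shares: Central Mentoring 17,516.79; Lower Nutrition 17,211.32; East Wellness 16,247.17; Redwood Literacy 7,824.72.
After rounding ($10): Central Mentoring $17,520; Lower Nutrition $17,210; East Wellness $16,250; Redwood Literacy $7,820. Sum = $58,800.
No rounding difference to absorb.

Central Mentoring: $17,520 | Lower Nutrition: $17,210 | East Wellness: $16,250 | Redwood Literacy: $7,820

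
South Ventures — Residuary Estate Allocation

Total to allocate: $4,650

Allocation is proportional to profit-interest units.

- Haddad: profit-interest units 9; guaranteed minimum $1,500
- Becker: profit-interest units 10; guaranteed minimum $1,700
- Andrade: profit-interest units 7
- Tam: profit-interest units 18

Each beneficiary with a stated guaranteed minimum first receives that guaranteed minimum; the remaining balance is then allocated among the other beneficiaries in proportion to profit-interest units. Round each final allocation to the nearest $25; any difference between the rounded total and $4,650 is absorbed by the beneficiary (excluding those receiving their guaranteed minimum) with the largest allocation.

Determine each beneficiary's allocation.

Haddad: $1,500 | Becker: $1,700 | Andrade: $400 | Tam: $1,050

Minimums first: Haddad $1,500; Becker $1,700. Balance $1,450.
Balance split over remaining profit-interest units 25: Andrade 406.00 → $400; Tam 1,044.00 → $1,050.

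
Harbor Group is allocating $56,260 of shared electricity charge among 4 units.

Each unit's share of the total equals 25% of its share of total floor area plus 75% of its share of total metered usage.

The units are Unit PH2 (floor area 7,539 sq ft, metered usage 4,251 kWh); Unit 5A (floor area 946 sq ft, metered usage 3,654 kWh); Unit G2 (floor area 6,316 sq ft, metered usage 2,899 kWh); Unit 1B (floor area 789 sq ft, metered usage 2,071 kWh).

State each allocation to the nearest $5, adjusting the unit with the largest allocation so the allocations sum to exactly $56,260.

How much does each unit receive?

Floor area total 15,590; metered usage total 12,875.
Composite weights (25% floor area + 75% metered usage): Unit PH2 0.3685; Unit 5A 0.2280; Unit G2 0.2702; Unit 1B 0.1333.
Unrounded shares: Unit PH2 20,733.27; Unit 5A 12,828.65; Unit G2 15,199.01; Unit 1B 7,499.07.
After rounding ($5): Unit PH2 $20,735; Unit 5A $12,830; Unit G2 $15,200; Unit 1B $7,500. Sum = $56,265.
Difference $56,260 − $56,265 = −$5 applied to largest allocation (Unit PH2): Unit PH2 becomes $20,730.

Unit PH2: $20,730 | Unit 5A: $12,830 | Unit G2: $15,200 | Unit 1B: $7,500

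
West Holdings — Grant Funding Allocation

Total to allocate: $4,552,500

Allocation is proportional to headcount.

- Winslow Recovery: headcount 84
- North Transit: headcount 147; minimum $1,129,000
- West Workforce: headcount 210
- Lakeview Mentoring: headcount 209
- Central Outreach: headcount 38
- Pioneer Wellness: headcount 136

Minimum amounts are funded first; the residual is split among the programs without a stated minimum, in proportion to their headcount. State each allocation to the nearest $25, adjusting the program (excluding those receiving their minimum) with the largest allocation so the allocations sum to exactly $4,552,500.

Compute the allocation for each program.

Winslow Recovery: $424,775 · North Transit: $1,129,000 · West Workforce: $1,061,975 · Lakeview Mentoring: $1,056,875 · Central Outreach: $192,150 · Pioneer Wellness: $687,725

Fund the minimums — North Transit $1,129,000. Residual $3,423,500.
Residual split over remaining headcount 677: Winslow Recovery 424,776.96 → $424,775; West Workforce 1,061,942.39 → $1,061,950; Lakeview Mentoring 1,056,885.52 → $1,056,875; Central Outreach 192,161.00 → $192,150; Pioneer Wellness 687,734.12 → $687,725.
Rounding difference +$25 applied to West Workforce → $1,061,975.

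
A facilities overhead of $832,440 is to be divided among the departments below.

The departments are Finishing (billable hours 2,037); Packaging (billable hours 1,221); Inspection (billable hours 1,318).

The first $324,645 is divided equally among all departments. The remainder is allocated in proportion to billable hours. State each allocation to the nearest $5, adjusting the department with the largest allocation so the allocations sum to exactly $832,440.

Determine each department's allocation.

Finishing: $334,260 · Packaging: $243,710 · Inspection: $254,470

First tranche $324,645 split equally: $108,215 each.
Remainder $507,795 by billable hours (total 4,576): Finishing 226,044.23 → $226,045; Packaging 135,493.38 → $135,495; Inspection 146,257.39 → $146,255.
Totals: Finishing $108,215 + $226,045 = $334,260; Packaging $108,215 + $135,495 = $243,710; Inspection $108,215 + $146,255 = $254,470.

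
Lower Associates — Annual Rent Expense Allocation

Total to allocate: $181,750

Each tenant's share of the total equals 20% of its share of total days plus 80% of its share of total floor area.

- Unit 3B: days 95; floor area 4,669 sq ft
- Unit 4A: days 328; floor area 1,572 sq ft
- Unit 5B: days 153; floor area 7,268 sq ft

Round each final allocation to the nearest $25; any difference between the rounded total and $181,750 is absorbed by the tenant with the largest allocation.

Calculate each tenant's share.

Totals — days 576, floor area 13,509.
Blended shares (20% days + 80% floor area): Unit 3B 0.3095; Unit 4A 0.2070; Unit 5B 0.4835.
Pro-rata amounts: Unit 3B 56,248.58; Unit 4A 37,619.05; Unit 5B 87,882.37.
At nearest $25: Unit 3B $56,250; Unit 4A $37,625; Unit 5B $87,875. Sum = $181,750.
Sum already equals the total — no adjustment.

Unit 3B: $56,250; Unit 4A: $37,625; Unit 5B: $87,875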